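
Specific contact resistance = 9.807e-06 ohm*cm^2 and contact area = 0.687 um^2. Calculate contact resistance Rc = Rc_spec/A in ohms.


Step 1: Convert area to cm^2: 0.687 um^2 = 6.8700e-09 cm^2
Step 2: Rc = Rc_spec / A = 9.807e-06 / 6.8700e-09
Step 3: Rc = 1.43e+03 ohms

1.43e+03


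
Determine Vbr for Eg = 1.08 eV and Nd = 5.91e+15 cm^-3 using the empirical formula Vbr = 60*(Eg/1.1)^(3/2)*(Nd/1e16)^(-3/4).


Step 1: Eg/1.1 = 1.08/1.1 = 0.981818
Step 2: (Eg/1.1)^1.5 = 0.981818^1.5 = 0.972851
Step 3: (Nd/1e16)^(-0.75) = (0.591)^(-0.75) = 1.483575
Step 4: Vbr = 60 * 0.972851 * 1.483575 = 86.6 V

86.6


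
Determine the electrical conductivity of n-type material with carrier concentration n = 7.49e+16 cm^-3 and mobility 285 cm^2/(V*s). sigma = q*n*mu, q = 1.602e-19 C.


Step 1: sigma = q * n * mu
Step 2: sigma = 1.602e-19 * 7.49e+16 * 285
Step 3: sigma = 3.420e+00 S/cm

3.420e+00


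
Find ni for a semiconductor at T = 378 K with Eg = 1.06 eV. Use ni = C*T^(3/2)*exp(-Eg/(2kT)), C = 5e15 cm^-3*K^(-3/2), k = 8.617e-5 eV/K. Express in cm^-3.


Step 1: Compute kT = 8.617e-5 * 378 = 0.03257226 eV
Step 2: Exponent = -Eg/(2kT) = -1.06/(2*0.03257226) = -16.27151
Step 3: T^(3/2) = 378^1.5 = 7349.16
Step 4: ni = 5e15 * 7349.16 * exp(-16.27151) = 3.15e+12 cm^-3

3.15e+12


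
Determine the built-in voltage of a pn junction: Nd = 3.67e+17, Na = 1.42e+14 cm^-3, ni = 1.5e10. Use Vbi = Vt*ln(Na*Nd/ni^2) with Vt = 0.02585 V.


Step 1: Compute Na*Nd/ni^2 = 1.42e+14 * 3.67e+17 / (1.5e10)^2 = 2.3162e+11
Step 2: ln(2.3162e+11) = 26.1684
Step 3: Vbi = 0.02585 * 26.1684 = 0.676 V

0.676


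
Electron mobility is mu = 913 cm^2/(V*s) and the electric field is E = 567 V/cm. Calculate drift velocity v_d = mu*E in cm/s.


Step 1: v_d = mu * E
Step 2: v_d = 913 * 567 = 517671
Step 3: v_d = 5.18e+05 cm/s

5.18e+05


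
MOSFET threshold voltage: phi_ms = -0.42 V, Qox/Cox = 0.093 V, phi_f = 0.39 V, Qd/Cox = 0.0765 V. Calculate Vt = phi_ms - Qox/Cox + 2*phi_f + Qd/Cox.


Step 1: Vt = phi_ms - Qox/Cox + 2*phi_f + Qd/Cox
Step 2: Vt = -0.42 - 0.093 + 2*0.39 + 0.0765
Step 3: Vt = -0.42 - 0.093 + 0.78 + 0.0765
Step 4: Vt = 0.3435 V

0.3435


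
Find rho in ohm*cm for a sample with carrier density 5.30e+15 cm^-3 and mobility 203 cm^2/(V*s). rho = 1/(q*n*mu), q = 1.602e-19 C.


Step 1: sigma = q * n * mu = 1.602e-19 * 5.30e+15 * 203 = 1.72359e-01 S/cm
Step 2: rho = 1 / sigma = 1 / 1.72359e-01 = 5.802 ohm*cm

5.802


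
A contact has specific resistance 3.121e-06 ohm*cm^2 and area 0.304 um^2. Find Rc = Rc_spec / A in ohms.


Step 1: Convert area to cm^2: 0.304 um^2 = 3.0400e-09 cm^2
Step 2: Rc = Rc_spec / A = 3.121e-06 / 3.0400e-09
Step 3: Rc = 1.03e+03 ohms

1.03e+03


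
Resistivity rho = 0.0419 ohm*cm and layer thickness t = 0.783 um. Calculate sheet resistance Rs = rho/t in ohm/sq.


Step 1: Convert thickness to cm: t = 0.783 um = 7.8300e-05 cm
Step 2: Rs = rho / t = 0.0419 / 7.8300e-05
Step 3: Rs = 535.1 ohm/sq

535.1


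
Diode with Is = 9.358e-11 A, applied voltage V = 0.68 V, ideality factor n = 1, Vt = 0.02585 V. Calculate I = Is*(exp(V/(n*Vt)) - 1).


Step 1: V/(n*Vt) = 0.68/(1*0.02585) = 26.3056
Step 2: exp(26.3056) = 2.6569e+11
Step 3: I = 9.358e-11 * (2.6569e+11 - 1) = 2.49e+01 A

2.49e+01


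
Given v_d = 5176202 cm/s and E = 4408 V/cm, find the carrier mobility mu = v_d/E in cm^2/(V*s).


Step 1: mu = v_d / E
Step 2: mu = 5176202 / 4408
Step 3: mu = 1174.27 cm^2/(V*s)

1174.27


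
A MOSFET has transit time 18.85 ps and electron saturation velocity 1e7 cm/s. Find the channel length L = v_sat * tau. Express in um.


Step 1: tau in seconds = 18.85 ps * 1e-12 = 1.8850e-11 s
Step 2: L = v_sat * tau = 1e7 * 1.8850e-11 = 1.8850e-04 cm
Step 3: L in um = 1.8850e-04 * 1e4 = 1.885 um

1.885


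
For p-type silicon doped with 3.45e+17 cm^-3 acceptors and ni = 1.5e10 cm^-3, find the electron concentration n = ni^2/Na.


Step 1: Majority hole concentration p ≈ Na = 3.45e+17 cm^-3
Step 2: n = ni^2 / Na = (1.5e10)^2 / 3.45e+17
Step 3: n = 6.52e+02 cm^-3

6.52e+02


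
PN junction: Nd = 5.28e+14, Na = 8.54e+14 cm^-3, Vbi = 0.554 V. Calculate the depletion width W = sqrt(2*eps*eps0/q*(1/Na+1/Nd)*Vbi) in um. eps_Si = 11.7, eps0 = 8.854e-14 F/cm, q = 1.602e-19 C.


Step 1: 1/Na + 1/Nd = 1/8.54e+14 + 1/5.28e+14 = 3.06490e-15
Step 2: 2*eps*eps0/q = 2*11.7*8.854e-14/1.602e-19 = 1.293281e+07
Step 3: W^2 = 1.293281e+07 * 3.06490e-15 * 0.554 = 2.19593e-08
Step 4: W = sqrt(2.19593e-08) = 1.482e-04 cm = 1.482 um

1.482


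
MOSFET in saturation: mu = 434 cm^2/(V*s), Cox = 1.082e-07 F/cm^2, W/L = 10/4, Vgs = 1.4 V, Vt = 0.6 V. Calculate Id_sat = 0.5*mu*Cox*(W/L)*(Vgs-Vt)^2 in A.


Step 1: Overdrive voltage Vov = Vgs - Vt = 1.4 - 0.6 = 0.8 V
Step 2: W/L = 10/4 = 2.5
Step 3: Id = 0.5 * 434 * 1.082e-07 * 2.5 * 0.8^2
Step 4: Id = 3.76e-05 A

3.76e-05


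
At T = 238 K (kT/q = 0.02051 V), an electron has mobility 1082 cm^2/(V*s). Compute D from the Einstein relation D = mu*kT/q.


Step 1: D = mu * (kT/q)
Step 2: D = 1082 * 0.02051
Step 3: D = 22.19 cm^2/s

22.19


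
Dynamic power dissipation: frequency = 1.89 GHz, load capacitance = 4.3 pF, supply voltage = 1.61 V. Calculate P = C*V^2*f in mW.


Step 1: V^2 = 1.61^2 = 2.5921 V^2
Step 2: P = C*V^2*f = 4.3e-12 F * 2.5921 * 1.89e9 Hz
Step 3: P = 2.10659967e-02 W
Step 4: P = 21.066 mW

21.066


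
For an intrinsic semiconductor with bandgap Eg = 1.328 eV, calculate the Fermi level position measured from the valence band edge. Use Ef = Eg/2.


Step 1: For an intrinsic semiconductor, the Fermi level sits at midgap.
Step 2: Ef = Eg / 2 = 1.328 / 2 = 0.664 eV

0.664


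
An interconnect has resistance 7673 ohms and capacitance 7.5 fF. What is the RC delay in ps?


Step 1: tau = R * C
Step 2: tau = 7673 * 7.5 fF = 7673 * 7.5e-15 F
Step 3: tau = 5.75475e-11 s = 57.5475 ps

57.5475


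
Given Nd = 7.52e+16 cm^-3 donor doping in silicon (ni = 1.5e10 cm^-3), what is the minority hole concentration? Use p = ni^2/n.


Step 1: Since Nd >> ni, n ≈ Nd = 7.52e+16 cm^-3
Step 2: p = ni^2 / n = (1.5e10)^2 / 7.52e+16
Step 3: p = 2.25e20 / 7.52e+16 = 2.99e+03 cm^-3

2.99e+03


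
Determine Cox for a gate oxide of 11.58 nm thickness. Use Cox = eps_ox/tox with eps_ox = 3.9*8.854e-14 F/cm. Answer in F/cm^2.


Step 1: eps_ox = 3.9 * 8.854e-14 = 3.45306e-13 F/cm
Step 2: tox in cm = 11.58 nm * 1e-7 = 1.1580e-06 cm
Step 3: Cox = 3.45306e-13 / 1.1580e-06 = 2.98e-07 F/cm^2

2.98e-07


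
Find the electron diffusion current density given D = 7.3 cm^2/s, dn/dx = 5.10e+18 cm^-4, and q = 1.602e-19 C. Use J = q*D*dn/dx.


Step 1: J = q * D * (dn/dx)
Step 2: J = 1.602e-19 * 7.3 * 5.10e+18
Step 3: J = 5.96e+00 A/cm^2

5.96e+00


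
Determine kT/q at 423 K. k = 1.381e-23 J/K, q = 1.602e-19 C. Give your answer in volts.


Step 1: kT = 1.381e-23 * 423 = 5.84163e-21 J
Step 2: Vt = kT/q = 5.84163e-21 / 1.602e-19
Step 3: Vt = 0.03646 V

0.03646


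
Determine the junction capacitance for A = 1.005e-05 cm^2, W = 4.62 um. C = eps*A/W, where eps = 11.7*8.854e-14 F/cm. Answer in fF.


Step 1: eps_Si = 11.7 * 8.854e-14 = 1.035918e-12 F/cm
Step 2: W in cm = 4.62 * 1e-4 = 4.62e-04 cm
Step 3: C = 1.035918e-12 * 1.005e-05 / 4.62e-04 = 2.253458e-14 F
Step 4: C = 22.53 fF

22.53


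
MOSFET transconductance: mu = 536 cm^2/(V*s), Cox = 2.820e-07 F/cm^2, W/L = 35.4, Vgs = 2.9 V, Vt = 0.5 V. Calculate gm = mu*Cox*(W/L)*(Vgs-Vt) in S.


Step 1: Vov = Vgs - Vt = 2.9 - 0.5 = 2.4 V
Step 2: gm = mu * Cox * (W/L) * Vov
Step 3: gm = 536 * 2.820e-07 * 35.4 * 2.4 = 1.28e-02 S

1.28e-02


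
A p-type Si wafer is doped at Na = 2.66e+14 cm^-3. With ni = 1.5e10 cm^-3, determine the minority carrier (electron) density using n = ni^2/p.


Step 1: Majority hole concentration p ≈ Na = 2.66e+14 cm^-3
Step 2: n = ni^2 / Na = (1.5e10)^2 / 2.66e+14
Step 3: n = 8.46e+05 cm^-3

8.46e+05


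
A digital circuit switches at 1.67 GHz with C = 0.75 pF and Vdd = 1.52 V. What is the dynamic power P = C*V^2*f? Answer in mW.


Step 1: V^2 = 1.52^2 = 2.3104 V^2
Step 2: P = C*V^2*f = 0.75e-12 F * 2.3104 * 1.67e9 Hz
Step 3: P = 2.893776e-03 W
Step 4: P = 2.894 mW

2.894


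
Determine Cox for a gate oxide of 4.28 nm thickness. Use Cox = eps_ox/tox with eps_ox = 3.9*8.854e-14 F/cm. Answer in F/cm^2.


Step 1: eps_ox = 3.9 * 8.854e-14 = 3.45306e-13 F/cm
Step 2: tox in cm = 4.28 nm * 1e-7 = 4.2800e-07 cm
Step 3: Cox = 3.45306e-13 / 4.2800e-07 = 8.07e-07 F/cm^2

8.07e-07


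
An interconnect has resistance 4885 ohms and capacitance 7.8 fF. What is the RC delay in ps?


Step 1: tau = R * C
Step 2: tau = 4885 * 7.8 fF = 4885 * 7.8e-15 F
Step 3: tau = 3.8103e-11 s = 38.103 ps

38.103


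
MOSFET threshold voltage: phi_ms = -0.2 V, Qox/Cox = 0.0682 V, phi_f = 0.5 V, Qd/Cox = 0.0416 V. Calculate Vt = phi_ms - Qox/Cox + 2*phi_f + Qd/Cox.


Step 1: Vt = phi_ms - Qox/Cox + 2*phi_f + Qd/Cox
Step 2: Vt = -0.2 - 0.0682 + 2*0.5 + 0.0416
Step 3: Vt = -0.2 - 0.0682 + 1.0 + 0.0416
Step 4: Vt = 0.7734 V

0.7734


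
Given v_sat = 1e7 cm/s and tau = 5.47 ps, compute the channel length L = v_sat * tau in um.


Step 1: tau in seconds = 5.47 ps * 1e-12 = 5.4700e-12 s
Step 2: L = v_sat * tau = 1e7 * 5.4700e-12 = 5.4700e-05 cm
Step 3: L in um = 5.4700e-05 * 1e4 = 0.547 um

0.547


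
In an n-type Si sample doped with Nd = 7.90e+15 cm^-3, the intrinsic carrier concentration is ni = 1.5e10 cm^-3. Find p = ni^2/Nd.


Step 1: Since Nd >> ni, n ≈ Nd = 7.90e+15 cm^-3
Step 2: p = ni^2 / n = (1.5e10)^2 / 7.90e+15
Step 3: p = 2.25e20 / 7.90e+15 = 2.85e+04 cm^-3

2.85e+04


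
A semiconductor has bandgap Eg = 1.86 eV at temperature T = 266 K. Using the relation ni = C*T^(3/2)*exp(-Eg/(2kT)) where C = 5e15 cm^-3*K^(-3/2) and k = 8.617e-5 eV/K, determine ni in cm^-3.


Step 1: Compute kT = 8.617e-5 * 266 = 0.02292122 eV
Step 2: Exponent = -Eg/(2kT) = -1.86/(2*0.02292122) = -40.57376
Step 3: T^(3/2) = 266^1.5 = 4338.33
Step 4: ni = 5e15 * 4338.33 * exp(-40.57376) = 5.19e+01 cm^-3

5.19e+01


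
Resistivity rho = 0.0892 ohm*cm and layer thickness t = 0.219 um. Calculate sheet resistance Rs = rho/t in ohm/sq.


Step 1: Convert thickness to cm: t = 0.219 um = 2.1900e-05 cm
Step 2: Rs = rho / t = 0.0892 / 2.1900e-05
Step 3: Rs = 4073.1 ohm/sq

4073.1


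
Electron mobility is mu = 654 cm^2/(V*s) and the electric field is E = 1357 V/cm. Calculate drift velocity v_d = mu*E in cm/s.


Step 1: v_d = mu * E
Step 2: v_d = 654 * 1357 = 887478
Step 3: v_d = 8.87e+05 cm/s

8.87e+05


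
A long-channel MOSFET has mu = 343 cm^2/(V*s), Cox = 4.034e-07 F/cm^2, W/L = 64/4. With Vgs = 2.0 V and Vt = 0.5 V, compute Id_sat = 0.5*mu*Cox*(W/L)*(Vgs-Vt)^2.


Step 1: Overdrive voltage Vov = Vgs - Vt = 2.0 - 0.5 = 1.5 V
Step 2: W/L = 64/4 = 16
Step 3: Id = 0.5 * 343 * 4.034e-07 * 16 * 1.5^2
Step 4: Id = 2.49e-03 A

2.49e-03


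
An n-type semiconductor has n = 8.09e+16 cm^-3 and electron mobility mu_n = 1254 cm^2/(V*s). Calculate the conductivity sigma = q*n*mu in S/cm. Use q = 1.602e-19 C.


Step 1: sigma = q * n * mu
Step 2: sigma = 1.602e-19 * 8.09e+16 * 1254
Step 3: sigma = 1.625e+01 S/cm

1.625e+01


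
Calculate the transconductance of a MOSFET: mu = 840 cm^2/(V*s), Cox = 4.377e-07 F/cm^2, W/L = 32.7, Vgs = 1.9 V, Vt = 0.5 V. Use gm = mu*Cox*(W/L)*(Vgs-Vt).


Step 1: Vov = Vgs - Vt = 1.9 - 0.5 = 1.4 V
Step 2: gm = mu * Cox * (W/L) * Vov
Step 3: gm = 840 * 4.377e-07 * 32.7 * 1.4 = 1.68e-02 S

1.68e-02


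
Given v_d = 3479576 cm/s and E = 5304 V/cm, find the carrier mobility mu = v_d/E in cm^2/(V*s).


Step 1: mu = v_d / E
Step 2: mu = 3479576 / 5304
Step 3: mu = 656.03 cm^2/(V*s)

656.03


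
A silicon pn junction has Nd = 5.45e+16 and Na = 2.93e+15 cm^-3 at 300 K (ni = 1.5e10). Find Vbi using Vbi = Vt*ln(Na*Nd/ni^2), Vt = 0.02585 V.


Step 1: Compute Na*Nd/ni^2 = 2.93e+15 * 5.45e+16 / (1.5e10)^2 = 7.0971e+11
Step 2: ln(7.0971e+11) = 27.2881
Step 3: Vbi = 0.02585 * 27.2881 = 0.705 V

0.705


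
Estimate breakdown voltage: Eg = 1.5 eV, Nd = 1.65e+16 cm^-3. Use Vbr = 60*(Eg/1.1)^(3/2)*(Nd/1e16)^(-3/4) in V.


Step 1: Eg/1.1 = 1.5/1.1 = 1.363636
Step 2: (Eg/1.1)^1.5 = 1.363636^1.5 = 1.592384
Step 3: (Nd/1e16)^(-0.75) = (1.65)^(-0.75) = 0.686890
Step 4: Vbr = 60 * 1.592384 * 0.686890 = 65.6 V

65.6


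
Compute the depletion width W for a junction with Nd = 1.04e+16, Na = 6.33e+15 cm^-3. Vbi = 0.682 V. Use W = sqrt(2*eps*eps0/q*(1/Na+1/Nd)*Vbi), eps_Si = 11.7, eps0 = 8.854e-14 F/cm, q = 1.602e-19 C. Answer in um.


Step 1: 1/Na + 1/Nd = 1/6.33e+15 + 1/1.04e+16 = 2.54132e-16
Step 2: 2*eps*eps0/q = 2*11.7*8.854e-14/1.602e-19 = 1.293281e+07
Step 3: W^2 = 1.293281e+07 * 2.54132e-16 * 0.682 = 2.24149e-09
Step 4: W = sqrt(2.24149e-09) = 4.734e-05 cm = 0.4734 um

0.4734


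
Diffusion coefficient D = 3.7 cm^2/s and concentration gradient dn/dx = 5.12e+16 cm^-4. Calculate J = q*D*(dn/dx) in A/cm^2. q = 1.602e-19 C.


Step 1: J = q * D * (dn/dx)
Step 2: J = 1.602e-19 * 3.7 * 5.12e+16
Step 3: J = 3.03e-02 A/cm^2

3.03e-02


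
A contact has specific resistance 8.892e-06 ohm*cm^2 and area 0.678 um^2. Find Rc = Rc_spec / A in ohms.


Step 1: Convert area to cm^2: 0.678 um^2 = 6.7800e-09 cm^2
Step 2: Rc = Rc_spec / A = 8.892e-06 / 6.7800e-09
Step 3: Rc = 1.31e+03 ohms

1.31e+03


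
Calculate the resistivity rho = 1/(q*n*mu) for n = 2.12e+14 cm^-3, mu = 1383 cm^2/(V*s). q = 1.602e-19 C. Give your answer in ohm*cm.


Step 1: sigma = q * n * mu = 1.602e-19 * 2.12e+14 * 1383 = 4.69700e-02 S/cm
Step 2: rho = 1 / sigma = 1 / 4.69700e-02 = 21.29 ohm*cm

21.29


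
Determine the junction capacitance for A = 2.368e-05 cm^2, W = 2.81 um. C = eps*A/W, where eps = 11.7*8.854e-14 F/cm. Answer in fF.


Step 1: eps_Si = 11.7 * 8.854e-14 = 1.035918e-12 F/cm
Step 2: W in cm = 2.81 * 1e-4 = 2.81e-04 cm
Step 3: C = 1.035918e-12 * 2.368e-05 / 2.81e-04 = 8.729729e-14 F
Step 4: C = 87.3 fF

87.3


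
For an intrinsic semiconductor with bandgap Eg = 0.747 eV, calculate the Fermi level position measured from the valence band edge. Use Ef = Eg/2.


Step 1: For an intrinsic semiconductor, the Fermi level sits at midgap.
Step 2: Ef = Eg / 2 = 0.747 / 2 = 0.3735 eV

0.3735


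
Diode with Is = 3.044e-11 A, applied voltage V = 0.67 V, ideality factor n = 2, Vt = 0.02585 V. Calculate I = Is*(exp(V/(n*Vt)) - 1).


Step 1: V/(n*Vt) = 0.67/(2*0.02585) = 12.9594
Step 2: exp(12.9594) = 4.2481e+05
Step 3: I = 3.044e-11 * (4.2481e+05 - 1) = 1.29e-05 A

1.29e-05


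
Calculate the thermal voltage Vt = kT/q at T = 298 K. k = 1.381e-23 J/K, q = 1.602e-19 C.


Step 1: kT = 1.381e-23 * 298 = 4.11538e-21 J
Step 2: Vt = kT/q = 4.11538e-21 / 1.602e-19
Step 3: Vt = 0.02569 V

0.02569


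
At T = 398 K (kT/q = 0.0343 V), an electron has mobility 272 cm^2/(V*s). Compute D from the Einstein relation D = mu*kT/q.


Step 1: D = mu * (kT/q)
Step 2: D = 272 * 0.0343
Step 3: D = 9.33 cm^2/s

9.33


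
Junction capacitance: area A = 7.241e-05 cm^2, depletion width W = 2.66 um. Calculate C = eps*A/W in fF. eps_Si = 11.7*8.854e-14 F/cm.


Step 1: eps_Si = 11.7 * 8.854e-14 = 1.035918e-12 F/cm
Step 2: W in cm = 2.66 * 1e-4 = 2.66e-04 cm
Step 3: C = 1.035918e-12 * 7.241e-05 / 2.66e-04 = 2.819956e-13 F
Step 4: C = 282.0 fF

282.0


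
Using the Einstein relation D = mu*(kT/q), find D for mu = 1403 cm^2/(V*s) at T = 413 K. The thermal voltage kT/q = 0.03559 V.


Step 1: D = mu * (kT/q)
Step 2: D = 1403 * 0.03559
Step 3: D = 49.93 cm^2/s

49.93


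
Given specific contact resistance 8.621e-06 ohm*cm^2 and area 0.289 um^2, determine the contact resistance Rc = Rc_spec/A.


Step 1: Convert area to cm^2: 0.289 um^2 = 2.8900e-09 cm^2
Step 2: Rc = Rc_spec / A = 8.621e-06 / 2.8900e-09
Step 3: Rc = 2.98e+03 ohms

2.98e+03


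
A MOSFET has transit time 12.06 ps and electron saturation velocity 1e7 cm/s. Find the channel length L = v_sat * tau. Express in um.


Step 1: tau in seconds = 12.06 ps * 1e-12 = 1.2060e-11 s
Step 2: L = v_sat * tau = 1e7 * 1.2060e-11 = 1.2060e-04 cm
Step 3: L in um = 1.2060e-04 * 1e4 = 1.206 um

1.206


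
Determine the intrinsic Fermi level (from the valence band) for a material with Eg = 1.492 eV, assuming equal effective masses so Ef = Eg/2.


Step 1: For an intrinsic semiconductor, the Fermi level sits at midgap.
Step 2: Ef = Eg / 2 = 1.492 / 2 = 0.746 eV

0.746


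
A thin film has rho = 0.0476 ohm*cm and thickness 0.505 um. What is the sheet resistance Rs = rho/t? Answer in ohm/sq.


Step 1: Convert thickness to cm: t = 0.505 um = 5.0500e-05 cm
Step 2: Rs = rho / t = 0.0476 / 5.0500e-05
Step 3: Rs = 942.6 ohm/sq

942.6


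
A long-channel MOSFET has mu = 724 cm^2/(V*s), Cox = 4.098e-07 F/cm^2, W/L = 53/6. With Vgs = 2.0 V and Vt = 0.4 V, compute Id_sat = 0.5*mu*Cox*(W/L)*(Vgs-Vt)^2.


Step 1: Overdrive voltage Vov = Vgs - Vt = 2.0 - 0.4 = 1.6 V
Step 2: W/L = 53/6 = 8.83333
Step 3: Id = 0.5 * 724 * 4.098e-07 * 8.83333 * 1.6^2
Step 4: Id = 3.35e-03 A

3.35e-03


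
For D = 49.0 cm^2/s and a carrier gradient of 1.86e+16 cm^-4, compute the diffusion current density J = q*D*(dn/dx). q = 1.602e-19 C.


Step 1: J = q * D * (dn/dx)
Step 2: J = 1.602e-19 * 49.0 * 1.86e+16
Step 3: J = 1.46e-01 A/cm^2

1.46e-01


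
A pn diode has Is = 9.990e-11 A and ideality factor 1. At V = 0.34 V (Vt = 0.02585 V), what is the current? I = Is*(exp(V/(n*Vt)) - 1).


Step 1: V/(n*Vt) = 0.34/(1*0.02585) = 13.1528
Step 2: exp(13.1528) = 5.1545e+05
Step 3: I = 9.990e-11 * (5.1545e+05 - 1) = 5.15e-05 A

5.15e-05


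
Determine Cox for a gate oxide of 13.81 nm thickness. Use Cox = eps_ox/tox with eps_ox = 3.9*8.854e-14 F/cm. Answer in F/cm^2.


Step 1: eps_ox = 3.9 * 8.854e-14 = 3.45306e-13 F/cm
Step 2: tox in cm = 13.81 nm * 1e-7 = 1.3810e-06 cm
Step 3: Cox = 3.45306e-13 / 1.3810e-06 = 2.50e-07 F/cm^2

2.50e-07


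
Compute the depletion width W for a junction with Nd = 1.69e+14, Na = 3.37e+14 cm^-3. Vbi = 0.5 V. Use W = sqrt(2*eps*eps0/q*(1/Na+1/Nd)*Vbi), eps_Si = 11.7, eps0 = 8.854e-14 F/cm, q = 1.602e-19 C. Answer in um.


Step 1: 1/Na + 1/Nd = 1/3.37e+14 + 1/1.69e+14 = 8.88452e-15
Step 2: 2*eps*eps0/q = 2*11.7*8.854e-14/1.602e-19 = 1.293281e+07
Step 3: W^2 = 1.293281e+07 * 8.88452e-15 * 0.5 = 5.74509e-08
Step 4: W = sqrt(5.74509e-08) = 2.397e-04 cm = 2.397 um

2.397


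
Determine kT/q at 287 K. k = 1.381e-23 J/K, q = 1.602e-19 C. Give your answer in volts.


Step 1: kT = 1.381e-23 * 287 = 3.96347e-21 J
Step 2: Vt = kT/q = 3.96347e-21 / 1.602e-19
Step 3: Vt = 0.02474 V

0.02474


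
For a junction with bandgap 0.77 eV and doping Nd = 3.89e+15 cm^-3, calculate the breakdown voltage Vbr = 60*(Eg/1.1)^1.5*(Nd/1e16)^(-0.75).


Step 1: Eg/1.1 = 0.77/1.1 = 0.700000
Step 2: (Eg/1.1)^1.5 = 0.700000^1.5 = 0.585662
Step 3: (Nd/1e16)^(-0.75) = (0.389)^(-0.75) = 2.030195
Step 4: Vbr = 60 * 0.585662 * 2.030195 = 71.3 V

71.3


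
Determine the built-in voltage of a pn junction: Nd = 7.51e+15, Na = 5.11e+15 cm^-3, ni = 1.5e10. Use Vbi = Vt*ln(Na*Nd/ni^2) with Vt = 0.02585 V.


Step 1: Compute Na*Nd/ni^2 = 5.11e+15 * 7.51e+15 / (1.5e10)^2 = 1.7056e+11
Step 2: ln(1.7056e+11) = 25.8624
Step 3: Vbi = 0.02585 * 25.8624 = 0.669 V

0.669


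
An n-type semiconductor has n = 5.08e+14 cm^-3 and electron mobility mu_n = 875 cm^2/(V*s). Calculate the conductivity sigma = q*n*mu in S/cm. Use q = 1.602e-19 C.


Step 1: sigma = q * n * mu
Step 2: sigma = 1.602e-19 * 5.08e+14 * 875
Step 3: sigma = 7.121e-02 S/cm

7.121e-02


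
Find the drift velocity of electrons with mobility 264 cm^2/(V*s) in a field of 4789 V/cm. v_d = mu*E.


Step 1: v_d = mu * E
Step 2: v_d = 264 * 4789 = 1264296
Step 3: v_d = 1.26e+06 cm/s

1.26e+06


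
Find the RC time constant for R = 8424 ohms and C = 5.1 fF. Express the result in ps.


Step 1: tau = R * C
Step 2: tau = 8424 * 5.1 fF = 8424 * 5.1e-15 F
Step 3: tau = 4.29624e-11 s = 42.9624 ps

42.9624


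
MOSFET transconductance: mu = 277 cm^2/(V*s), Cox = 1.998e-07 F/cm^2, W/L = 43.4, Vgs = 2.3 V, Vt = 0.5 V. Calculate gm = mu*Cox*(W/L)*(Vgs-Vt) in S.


Step 1: Vov = Vgs - Vt = 2.3 - 0.5 = 1.8 V
Step 2: gm = mu * Cox * (W/L) * Vov
Step 3: gm = 277 * 1.998e-07 * 43.4 * 1.8 = 4.32e-03 S

4.32e-03


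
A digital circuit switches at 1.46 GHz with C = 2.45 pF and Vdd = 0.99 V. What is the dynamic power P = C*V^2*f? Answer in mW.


Step 1: V^2 = 0.99^2 = 0.9801 V^2
Step 2: P = C*V^2*f = 2.45e-12 F * 0.9801 * 1.46e9 Hz
Step 3: P = 3.5058177e-03 W
Step 4: P = 3.506 mW

3.506


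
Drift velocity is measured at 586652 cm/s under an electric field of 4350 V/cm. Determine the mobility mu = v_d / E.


Step 1: mu = v_d / E
Step 2: mu = 586652 / 4350
Step 3: mu = 134.86 cm^2/(V*s)

134.86


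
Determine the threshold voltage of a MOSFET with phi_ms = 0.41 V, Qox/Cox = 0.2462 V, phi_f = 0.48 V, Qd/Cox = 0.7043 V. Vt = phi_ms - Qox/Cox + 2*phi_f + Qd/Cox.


Step 1: Vt = phi_ms - Qox/Cox + 2*phi_f + Qd/Cox
Step 2: Vt = 0.41 - 0.2462 + 2*0.48 + 0.7043
Step 3: Vt = 0.41 - 0.2462 + 0.96 + 0.7043
Step 4: Vt = 1.8281 V

1.8281


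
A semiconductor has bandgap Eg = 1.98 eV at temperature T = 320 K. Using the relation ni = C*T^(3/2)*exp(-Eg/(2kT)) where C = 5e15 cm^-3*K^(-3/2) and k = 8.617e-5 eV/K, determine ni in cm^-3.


Step 1: Compute kT = 8.617e-5 * 320 = 0.0275744 eV
Step 2: Exponent = -Eg/(2kT) = -1.98/(2*0.0275744) = -35.90287
Step 3: T^(3/2) = 320^1.5 = 5724.33
Step 4: ni = 5e15 * 5724.33 * exp(-35.90287) = 7.32e+03 cm^-3

7.32e+03


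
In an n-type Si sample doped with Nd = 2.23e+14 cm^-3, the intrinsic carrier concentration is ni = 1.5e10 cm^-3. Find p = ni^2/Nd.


Step 1: Since Nd >> ni, n ≈ Nd = 2.23e+14 cm^-3
Step 2: p = ni^2 / n = (1.5e10)^2 / 2.23e+14
Step 3: p = 2.25e20 / 2.23e+14 = 1.01e+06 cm^-3

1.01e+06


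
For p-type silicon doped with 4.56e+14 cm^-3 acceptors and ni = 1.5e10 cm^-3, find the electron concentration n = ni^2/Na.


Step 1: Majority hole concentration p ≈ Na = 4.56e+14 cm^-3
Step 2: n = ni^2 / Na = (1.5e10)^2 / 4.56e+14
Step 3: n = 4.93e+05 cm^-3

4.93e+05


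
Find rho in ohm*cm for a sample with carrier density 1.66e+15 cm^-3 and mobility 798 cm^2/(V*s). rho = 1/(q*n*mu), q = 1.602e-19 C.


Step 1: sigma = q * n * mu = 1.602e-19 * 1.66e+15 * 798 = 2.12214e-01 S/cm
Step 2: rho = 1 / sigma = 1 / 2.12214e-01 = 4.712 ohm*cm

4.712


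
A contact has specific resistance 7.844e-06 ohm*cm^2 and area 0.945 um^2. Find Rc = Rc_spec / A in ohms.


Step 1: Convert area to cm^2: 0.945 um^2 = 9.4500e-09 cm^2
Step 2: Rc = Rc_spec / A = 7.844e-06 / 9.4500e-09
Step 3: Rc = 8.30e+02 ohms

8.30e+02


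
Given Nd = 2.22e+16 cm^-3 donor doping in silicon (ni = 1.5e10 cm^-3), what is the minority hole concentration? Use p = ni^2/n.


Step 1: Since Nd >> ni, n ≈ Nd = 2.22e+16 cm^-3
Step 2: p = ni^2 / n = (1.5e10)^2 / 2.22e+16
Step 3: p = 2.25e20 / 2.22e+16 = 1.01e+04 cm^-3

1.01e+04


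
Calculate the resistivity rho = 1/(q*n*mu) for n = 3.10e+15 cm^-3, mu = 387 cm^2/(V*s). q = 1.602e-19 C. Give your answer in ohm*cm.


Step 1: sigma = q * n * mu = 1.602e-19 * 3.10e+15 * 387 = 1.92192e-01 S/cm
Step 2: rho = 1 / sigma = 1 / 1.92192e-01 = 5.203 ohm*cm

5.203


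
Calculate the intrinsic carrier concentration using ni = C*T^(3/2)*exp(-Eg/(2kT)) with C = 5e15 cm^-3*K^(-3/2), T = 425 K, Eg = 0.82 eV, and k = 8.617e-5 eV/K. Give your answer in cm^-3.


Step 1: Compute kT = 8.617e-5 * 425 = 0.03662225 eV
Step 2: Exponent = -Eg/(2kT) = -0.82/(2*0.03662225) = -11.19538
Step 3: T^(3/2) = 425^1.5 = 8761.60
Step 4: ni = 5e15 * 8761.60 * exp(-11.19538) = 6.02e+14 cm^-3

6.02e+14


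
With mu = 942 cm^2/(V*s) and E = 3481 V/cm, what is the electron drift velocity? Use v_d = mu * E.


Step 1: v_d = mu * E
Step 2: v_d = 942 * 3481 = 3279102
Step 3: v_d = 3.28e+06 cm/s

3.28e+06


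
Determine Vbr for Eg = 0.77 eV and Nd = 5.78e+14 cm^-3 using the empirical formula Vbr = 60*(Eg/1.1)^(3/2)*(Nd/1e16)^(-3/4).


Step 1: Eg/1.1 = 0.77/1.1 = 0.700000
Step 2: (Eg/1.1)^1.5 = 0.700000^1.5 = 0.585662
Step 3: (Nd/1e16)^(-0.75) = (0.0578)^(-0.75) = 8.483091
Step 4: Vbr = 60 * 0.585662 * 8.483091 = 298.1 V

298.1


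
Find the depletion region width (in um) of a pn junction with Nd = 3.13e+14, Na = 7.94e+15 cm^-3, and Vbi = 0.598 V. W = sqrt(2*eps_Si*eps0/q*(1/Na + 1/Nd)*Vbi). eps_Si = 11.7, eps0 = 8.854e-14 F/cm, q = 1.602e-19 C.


Step 1: 1/Na + 1/Nd = 1/7.94e+15 + 1/3.13e+14 = 3.32083e-15
Step 2: 2*eps*eps0/q = 2*11.7*8.854e-14/1.602e-19 = 1.293281e+07
Step 3: W^2 = 1.293281e+07 * 3.32083e-15 * 0.598 = 2.56827e-08
Step 4: W = sqrt(2.56827e-08) = 1.603e-04 cm = 1.603 um

1.603


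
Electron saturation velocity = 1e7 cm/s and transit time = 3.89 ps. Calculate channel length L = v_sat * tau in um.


Step 1: tau in seconds = 3.89 ps * 1e-12 = 3.8900e-12 s
Step 2: L = v_sat * tau = 1e7 * 3.8900e-12 = 3.8900e-05 cm
Step 3: L in um = 3.8900e-05 * 1e4 = 0.389 um

0.389


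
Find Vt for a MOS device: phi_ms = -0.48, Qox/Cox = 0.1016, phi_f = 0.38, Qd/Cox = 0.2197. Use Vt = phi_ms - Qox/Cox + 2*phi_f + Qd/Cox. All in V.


Step 1: Vt = phi_ms - Qox/Cox + 2*phi_f + Qd/Cox
Step 2: Vt = -0.48 - 0.1016 + 2*0.38 + 0.2197
Step 3: Vt = -0.48 - 0.1016 + 0.76 + 0.2197
Step 4: Vt = 0.3981 V

0.3981


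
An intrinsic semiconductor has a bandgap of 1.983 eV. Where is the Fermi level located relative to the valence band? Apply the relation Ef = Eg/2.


Step 1: For an intrinsic semiconductor, the Fermi level sits at midgap.
Step 2: Ef = Eg / 2 = 1.983 / 2 = 0.9915 eV

0.9915


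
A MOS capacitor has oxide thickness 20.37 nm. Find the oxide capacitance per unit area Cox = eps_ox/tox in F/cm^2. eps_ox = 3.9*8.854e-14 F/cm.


Step 1: eps_ox = 3.9 * 8.854e-14 = 3.45306e-13 F/cm
Step 2: tox in cm = 20.37 nm * 1e-7 = 2.0370e-06 cm
Step 3: Cox = 3.45306e-13 / 2.0370e-06 = 1.70e-07 F/cm^2

1.70e-07


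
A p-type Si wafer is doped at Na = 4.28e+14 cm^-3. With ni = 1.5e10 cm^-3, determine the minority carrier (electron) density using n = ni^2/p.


Step 1: Majority hole concentration p ≈ Na = 4.28e+14 cm^-3
Step 2: n = ni^2 / Na = (1.5e10)^2 / 4.28e+14
Step 3: n = 5.26e+05 cm^-3

5.26e+05


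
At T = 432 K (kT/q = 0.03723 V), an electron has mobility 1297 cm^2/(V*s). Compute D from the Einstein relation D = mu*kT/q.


Step 1: D = mu * (kT/q)
Step 2: D = 1297 * 0.03723
Step 3: D = 48.29 cm^2/s

48.29


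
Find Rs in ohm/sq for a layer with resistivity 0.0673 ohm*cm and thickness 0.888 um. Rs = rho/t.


Step 1: Convert thickness to cm: t = 0.888 um = 8.8800e-05 cm
Step 2: Rs = rho / t = 0.0673 / 8.8800e-05
Step 3: Rs = 757.9 ohm/sq

757.9


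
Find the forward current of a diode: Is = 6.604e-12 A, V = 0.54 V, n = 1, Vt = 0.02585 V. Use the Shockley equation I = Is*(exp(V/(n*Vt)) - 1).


Step 1: V/(n*Vt) = 0.54/(1*0.02585) = 20.8897
Step 2: exp(20.8897) = 1.1811e+09
Step 3: I = 6.604e-12 * (1.1811e+09 - 1) = 7.80e-03 A

7.80e-03


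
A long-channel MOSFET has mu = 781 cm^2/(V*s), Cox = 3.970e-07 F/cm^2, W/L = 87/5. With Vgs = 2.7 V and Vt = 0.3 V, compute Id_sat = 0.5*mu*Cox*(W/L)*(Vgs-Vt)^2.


Step 1: Overdrive voltage Vov = Vgs - Vt = 2.7 - 0.3 = 2.4 V
Step 2: W/L = 87/5 = 17.4
Step 3: Id = 0.5 * 781 * 3.970e-07 * 17.4 * 2.4^2
Step 4: Id = 1.55e-02 A

1.55e-02


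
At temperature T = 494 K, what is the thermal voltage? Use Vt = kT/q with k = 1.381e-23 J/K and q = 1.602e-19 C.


Step 1: kT = 1.381e-23 * 494 = 6.82214e-21 J
Step 2: Vt = kT/q = 6.82214e-21 / 1.602e-19
Step 3: Vt = 0.04259 V

0.04259


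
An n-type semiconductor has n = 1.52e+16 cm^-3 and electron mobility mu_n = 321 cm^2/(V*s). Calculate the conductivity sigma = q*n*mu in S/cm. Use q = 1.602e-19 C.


Step 1: sigma = q * n * mu
Step 2: sigma = 1.602e-19 * 1.52e+16 * 321
Step 3: sigma = 7.816e-01 S/cm

7.816e-01


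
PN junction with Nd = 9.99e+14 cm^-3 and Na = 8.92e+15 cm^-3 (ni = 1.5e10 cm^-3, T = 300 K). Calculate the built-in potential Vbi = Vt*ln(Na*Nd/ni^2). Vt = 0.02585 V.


Step 1: Compute Na*Nd/ni^2 = 8.92e+15 * 9.99e+14 / (1.5e10)^2 = 3.9605e+10
Step 2: ln(3.9605e+10) = 24.4022
Step 3: Vbi = 0.02585 * 24.4022 = 0.631 V

0.631


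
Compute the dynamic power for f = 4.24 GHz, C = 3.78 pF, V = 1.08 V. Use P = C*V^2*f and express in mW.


Step 1: V^2 = 1.08^2 = 1.1664 V^2
Step 2: P = C*V^2*f = 3.78e-12 F * 1.1664 * 4.24e9 Hz
Step 3: P = 1.869412608e-02 W
Step 4: P = 18.694 mW

18.694


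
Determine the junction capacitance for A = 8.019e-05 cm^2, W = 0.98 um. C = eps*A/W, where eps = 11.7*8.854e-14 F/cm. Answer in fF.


Step 1: eps_Si = 11.7 * 8.854e-14 = 1.035918e-12 F/cm
Step 2: W in cm = 0.98 * 1e-4 = 9.80e-05 cm
Step 3: C = 1.035918e-12 * 8.019e-05 / 9.80e-05 = 8.476558e-13 F
Step 4: C = 847.66 fF

847.66


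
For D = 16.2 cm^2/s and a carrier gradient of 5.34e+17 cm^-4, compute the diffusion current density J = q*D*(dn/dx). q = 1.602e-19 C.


Step 1: J = q * D * (dn/dx)
Step 2: J = 1.602e-19 * 16.2 * 5.34e+17
Step 3: J = 1.39e+00 A/cm^2

1.39e+00


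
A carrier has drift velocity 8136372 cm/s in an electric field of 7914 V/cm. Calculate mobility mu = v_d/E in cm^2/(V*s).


Step 1: mu = v_d / E
Step 2: mu = 8136372 / 7914
Step 3: mu = 1028.1 cm^2/(V*s)

1028.1


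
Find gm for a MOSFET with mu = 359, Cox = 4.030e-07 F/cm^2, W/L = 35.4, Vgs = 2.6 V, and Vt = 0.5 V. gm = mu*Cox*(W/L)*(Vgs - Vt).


Step 1: Vov = Vgs - Vt = 2.6 - 0.5 = 2.1 V
Step 2: gm = mu * Cox * (W/L) * Vov
Step 3: gm = 359 * 4.030e-07 * 35.4 * 2.1 = 1.08e-02 S

1.08e-02


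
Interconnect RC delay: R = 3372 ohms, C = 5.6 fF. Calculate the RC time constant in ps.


Step 1: tau = R * C
Step 2: tau = 3372 * 5.6 fF = 3372 * 5.6e-15 F
Step 3: tau = 1.88832e-11 s = 18.8832 ps

18.8832


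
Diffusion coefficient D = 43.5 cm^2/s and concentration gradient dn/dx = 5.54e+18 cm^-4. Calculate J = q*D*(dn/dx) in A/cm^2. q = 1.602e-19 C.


Step 1: J = q * D * (dn/dx)
Step 2: J = 1.602e-19 * 43.5 * 5.54e+18
Step 3: J = 3.86e+01 A/cm^2

3.86e+01


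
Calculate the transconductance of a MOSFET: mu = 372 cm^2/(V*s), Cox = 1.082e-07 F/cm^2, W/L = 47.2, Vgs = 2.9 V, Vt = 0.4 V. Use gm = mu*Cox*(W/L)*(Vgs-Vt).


Step 1: Vov = Vgs - Vt = 2.9 - 0.4 = 2.5 V
Step 2: gm = mu * Cox * (W/L) * Vov
Step 3: gm = 372 * 1.082e-07 * 47.2 * 2.5 = 4.75e-03 S

4.75e-03


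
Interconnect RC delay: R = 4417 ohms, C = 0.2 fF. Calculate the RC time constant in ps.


Step 1: tau = R * C
Step 2: tau = 4417 * 0.2 fF = 4417 * 2.0e-16 F
Step 3: tau = 8.834e-13 s = 0.8834 ps

0.8834


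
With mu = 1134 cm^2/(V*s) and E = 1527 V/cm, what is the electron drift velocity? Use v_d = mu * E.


Step 1: v_d = mu * E
Step 2: v_d = 1134 * 1527 = 1731618
Step 3: v_d = 1.73e+06 cm/s

1.73e+06


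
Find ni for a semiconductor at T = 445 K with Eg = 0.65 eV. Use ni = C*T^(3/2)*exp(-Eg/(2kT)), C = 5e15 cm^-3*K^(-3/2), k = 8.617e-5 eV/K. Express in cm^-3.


Step 1: Compute kT = 8.617e-5 * 445 = 0.03834565 eV
Step 2: Exponent = -Eg/(2kT) = -0.65/(2*0.03834565) = -8.47554
Step 3: T^(3/2) = 445^1.5 = 9387.29
Step 4: ni = 5e15 * 9387.29 * exp(-8.47554) = 9.79e+15 cm^-3

9.79e+15


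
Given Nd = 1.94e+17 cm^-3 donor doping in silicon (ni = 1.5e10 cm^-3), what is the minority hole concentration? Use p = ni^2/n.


Step 1: Since Nd >> ni, n ≈ Nd = 1.94e+17 cm^-3
Step 2: p = ni^2 / n = (1.5e10)^2 / 1.94e+17
Step 3: p = 2.25e20 / 1.94e+17 = 1.16e+03 cm^-3

1.16e+03


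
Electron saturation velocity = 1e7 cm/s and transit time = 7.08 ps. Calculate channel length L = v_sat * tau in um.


Step 1: tau in seconds = 7.08 ps * 1e-12 = 7.0800e-12 s
Step 2: L = v_sat * tau = 1e7 * 7.0800e-12 = 7.0800e-05 cm
Step 3: L in um = 7.0800e-05 * 1e4 = 0.708 um

0.708


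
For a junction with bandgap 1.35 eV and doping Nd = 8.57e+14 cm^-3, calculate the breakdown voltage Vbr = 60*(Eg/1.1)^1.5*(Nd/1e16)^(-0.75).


Step 1: Eg/1.1 = 1.35/1.1 = 1.227273
Step 2: (Eg/1.1)^1.5 = 1.227273^1.5 = 1.359602
Step 3: (Nd/1e16)^(-0.75) = (0.0857)^(-0.75) = 6.313416
Step 4: Vbr = 60 * 1.359602 * 6.313416 = 515.0 V

515.0


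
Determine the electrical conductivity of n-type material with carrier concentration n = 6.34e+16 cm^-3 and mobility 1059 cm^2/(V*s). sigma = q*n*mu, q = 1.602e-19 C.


Step 1: sigma = q * n * mu
Step 2: sigma = 1.602e-19 * 6.34e+16 * 1059
Step 3: sigma = 1.076e+01 S/cm

1.076e+01


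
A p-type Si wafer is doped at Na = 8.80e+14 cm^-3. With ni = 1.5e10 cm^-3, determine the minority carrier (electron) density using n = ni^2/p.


Step 1: Majority hole concentration p ≈ Na = 8.80e+14 cm^-3
Step 2: n = ni^2 / Na = (1.5e10)^2 / 8.80e+14
Step 3: n = 2.56e+05 cm^-3

2.56e+05


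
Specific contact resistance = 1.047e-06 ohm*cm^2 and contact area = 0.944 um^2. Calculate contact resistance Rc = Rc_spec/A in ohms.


Step 1: Convert area to cm^2: 0.944 um^2 = 9.4400e-09 cm^2
Step 2: Rc = Rc_spec / A = 1.047e-06 / 9.4400e-09
Step 3: Rc = 1.11e+02 ohms

1.11e+02


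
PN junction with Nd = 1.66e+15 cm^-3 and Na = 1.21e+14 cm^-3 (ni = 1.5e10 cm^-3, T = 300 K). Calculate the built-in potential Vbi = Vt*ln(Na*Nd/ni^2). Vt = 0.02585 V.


Step 1: Compute Na*Nd/ni^2 = 1.21e+14 * 1.66e+15 / (1.5e10)^2 = 8.9271e+08
Step 2: ln(8.9271e+08) = 20.6098
Step 3: Vbi = 0.02585 * 20.6098 = 0.533 V

0.533


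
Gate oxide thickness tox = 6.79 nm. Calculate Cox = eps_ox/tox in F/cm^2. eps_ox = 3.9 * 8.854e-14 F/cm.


Step 1: eps_ox = 3.9 * 8.854e-14 = 3.45306e-13 F/cm
Step 2: tox in cm = 6.79 nm * 1e-7 = 6.7900e-07 cm
Step 3: Cox = 3.45306e-13 / 6.7900e-07 = 5.09e-07 F/cm^2

5.09e-07


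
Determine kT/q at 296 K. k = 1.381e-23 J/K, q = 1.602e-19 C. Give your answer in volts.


Step 1: kT = 1.381e-23 * 296 = 4.08776e-21 J
Step 2: Vt = kT/q = 4.08776e-21 / 1.602e-19
Step 3: Vt = 0.02552 V

0.02552


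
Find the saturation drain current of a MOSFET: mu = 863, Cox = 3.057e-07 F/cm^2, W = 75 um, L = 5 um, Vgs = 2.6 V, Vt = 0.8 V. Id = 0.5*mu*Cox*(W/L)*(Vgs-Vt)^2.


Step 1: Overdrive voltage Vov = Vgs - Vt = 2.6 - 0.8 = 1.8 V
Step 2: W/L = 75/5 = 15
Step 3: Id = 0.5 * 863 * 3.057e-07 * 15 * 1.8^2
Step 4: Id = 6.41e-03 A

6.41e-03


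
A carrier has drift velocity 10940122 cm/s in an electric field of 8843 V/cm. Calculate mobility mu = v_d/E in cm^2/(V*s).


Step 1: mu = v_d / E
Step 2: mu = 10940122 / 8843
Step 3: mu = 1237.15 cm^2/(V*s)

1237.15


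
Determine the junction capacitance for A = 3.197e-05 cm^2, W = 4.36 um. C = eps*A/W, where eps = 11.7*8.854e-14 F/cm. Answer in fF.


Step 1: eps_Si = 11.7 * 8.854e-14 = 1.035918e-12 F/cm
Step 2: W in cm = 4.36 * 1e-4 = 4.36e-04 cm
Step 3: C = 1.035918e-12 * 3.197e-05 / 4.36e-04 = 7.595940e-14 F
Step 4: C = 75.96 fF

75.96


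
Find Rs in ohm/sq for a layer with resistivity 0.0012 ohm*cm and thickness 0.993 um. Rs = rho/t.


Step 1: Convert thickness to cm: t = 0.993 um = 9.9300e-05 cm
Step 2: Rs = rho / t = 0.0012 / 9.9300e-05
Step 3: Rs = 12.1 ohm/sq

12.1


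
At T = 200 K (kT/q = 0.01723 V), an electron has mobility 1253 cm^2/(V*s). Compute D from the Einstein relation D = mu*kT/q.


Step 1: D = mu * (kT/q)
Step 2: D = 1253 * 0.01723
Step 3: D = 21.59 cm^2/s

21.59


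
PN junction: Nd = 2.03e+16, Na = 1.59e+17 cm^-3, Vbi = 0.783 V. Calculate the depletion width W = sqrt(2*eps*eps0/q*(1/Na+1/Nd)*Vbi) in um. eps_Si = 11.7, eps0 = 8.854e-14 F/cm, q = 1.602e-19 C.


Step 1: 1/Na + 1/Nd = 1/1.59e+17 + 1/2.03e+16 = 5.55504e-17
Step 2: 2*eps*eps0/q = 2*11.7*8.854e-14/1.602e-19 = 1.293281e+07
Step 3: W^2 = 1.293281e+07 * 5.55504e-17 * 0.783 = 5.62525e-10
Step 4: W = sqrt(5.62525e-10) = 2.372e-05 cm = 0.2372 um

0.2372


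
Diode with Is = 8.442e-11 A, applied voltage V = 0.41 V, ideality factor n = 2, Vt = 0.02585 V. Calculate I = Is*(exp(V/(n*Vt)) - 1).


Step 1: V/(n*Vt) = 0.41/(2*0.02585) = 7.9304
Step 2: exp(7.9304) = 2.7805e+03
Step 3: I = 8.442e-11 * (2.7805e+03 - 1) = 2.35e-07 A

2.35e-07


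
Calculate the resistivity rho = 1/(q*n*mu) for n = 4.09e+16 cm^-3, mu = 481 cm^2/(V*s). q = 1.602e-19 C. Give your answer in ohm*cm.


Step 1: sigma = q * n * mu = 1.602e-19 * 4.09e+16 * 481 = 3.15160e+00 S/cm
Step 2: rho = 1 / sigma = 1 / 3.15160e+00 = 0.3173 ohm*cm

0.3173


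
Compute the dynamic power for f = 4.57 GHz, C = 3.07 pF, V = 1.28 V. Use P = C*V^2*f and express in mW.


Step 1: V^2 = 1.28^2 = 1.6384 V^2
Step 2: P = C*V^2*f = 3.07e-12 F * 1.6384 * 4.57e9 Hz
Step 3: P = 2.298658816e-02 W
Step 4: P = 22.987 mW

22.987


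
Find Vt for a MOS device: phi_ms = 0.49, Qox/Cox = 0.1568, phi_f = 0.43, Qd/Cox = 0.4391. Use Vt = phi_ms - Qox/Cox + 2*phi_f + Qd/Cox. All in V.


Step 1: Vt = phi_ms - Qox/Cox + 2*phi_f + Qd/Cox
Step 2: Vt = 0.49 - 0.1568 + 2*0.43 + 0.4391
Step 3: Vt = 0.49 - 0.1568 + 0.86 + 0.4391
Step 4: Vt = 1.6323 V

1.6323


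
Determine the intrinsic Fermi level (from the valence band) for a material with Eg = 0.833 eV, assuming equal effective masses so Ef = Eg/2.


Step 1: For an intrinsic semiconductor, the Fermi level sits at midgap.
Step 2: Ef = Eg / 2 = 0.833 / 2 = 0.4165 eV

0.4165


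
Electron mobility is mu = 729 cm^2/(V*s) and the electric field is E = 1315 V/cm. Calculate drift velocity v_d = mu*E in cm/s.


Step 1: v_d = mu * E
Step 2: v_d = 729 * 1315 = 958635
Step 3: v_d = 9.59e+05 cm/s

9.59e+05


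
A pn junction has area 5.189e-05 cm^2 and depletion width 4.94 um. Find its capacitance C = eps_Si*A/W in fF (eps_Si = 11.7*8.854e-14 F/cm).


Step 1: eps_Si = 11.7 * 8.854e-14 = 1.035918e-12 F/cm
Step 2: W in cm = 4.94 * 1e-4 = 4.94e-04 cm
Step 3: C = 1.035918e-12 * 5.189e-05 / 4.94e-04 = 1.088133e-13 F
Step 4: C = 108.81 fF

108.81


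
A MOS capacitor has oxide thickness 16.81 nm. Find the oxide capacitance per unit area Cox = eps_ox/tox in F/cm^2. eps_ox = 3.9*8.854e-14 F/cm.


Step 1: eps_ox = 3.9 * 8.854e-14 = 3.45306e-13 F/cm
Step 2: tox in cm = 16.81 nm * 1e-7 = 1.6810e-06 cm
Step 3: Cox = 3.45306e-13 / 1.6810e-06 = 2.05e-07 F/cm^2

2.05e-07


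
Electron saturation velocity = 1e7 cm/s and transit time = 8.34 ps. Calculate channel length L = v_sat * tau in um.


Step 1: tau in seconds = 8.34 ps * 1e-12 = 8.3400e-12 s
Step 2: L = v_sat * tau = 1e7 * 8.3400e-12 = 8.3400e-05 cm
Step 3: L in um = 8.3400e-05 * 1e4 = 0.834 um

0.834


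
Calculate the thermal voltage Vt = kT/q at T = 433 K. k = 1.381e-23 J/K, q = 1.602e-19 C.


Step 1: kT = 1.381e-23 * 433 = 5.97973e-21 J
Step 2: Vt = kT/q = 5.97973e-21 / 1.602e-19
Step 3: Vt = 0.03733 V

0.03733


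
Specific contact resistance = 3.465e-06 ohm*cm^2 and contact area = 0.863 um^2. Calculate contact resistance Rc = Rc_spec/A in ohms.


Step 1: Convert area to cm^2: 0.863 um^2 = 8.6300e-09 cm^2
Step 2: Rc = Rc_spec / A = 3.465e-06 / 8.6300e-09
Step 3: Rc = 4.02e+02 ohms

4.02e+02


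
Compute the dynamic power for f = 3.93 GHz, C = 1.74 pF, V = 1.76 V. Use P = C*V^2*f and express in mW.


Step 1: V^2 = 1.76^2 = 3.0976 V^2
Step 2: P = C*V^2*f = 1.74e-12 F * 3.0976 * 3.93e9 Hz
Step 3: P = 2.118200832e-02 W
Step 4: P = 21.182 mW

21.182


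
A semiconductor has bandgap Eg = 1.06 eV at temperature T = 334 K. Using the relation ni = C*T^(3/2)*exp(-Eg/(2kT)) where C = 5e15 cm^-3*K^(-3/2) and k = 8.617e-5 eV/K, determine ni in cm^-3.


Step 1: Compute kT = 8.617e-5 * 334 = 0.02878078 eV
Step 2: Exponent = -Eg/(2kT) = -1.06/(2*0.02878078) = -18.41507
Step 3: T^(3/2) = 334^1.5 = 6104.07
Step 4: ni = 5e15 * 6104.07 * exp(-18.41507) = 3.07e+11 cm^-3

3.07e+11


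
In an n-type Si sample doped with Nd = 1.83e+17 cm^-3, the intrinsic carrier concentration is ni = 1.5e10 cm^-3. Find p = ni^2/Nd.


Step 1: Since Nd >> ni, n ≈ Nd = 1.83e+17 cm^-3
Step 2: p = ni^2 / n = (1.5e10)^2 / 1.83e+17
Step 3: p = 2.25e20 / 1.83e+17 = 1.23e+03 cm^-3

1.23e+03


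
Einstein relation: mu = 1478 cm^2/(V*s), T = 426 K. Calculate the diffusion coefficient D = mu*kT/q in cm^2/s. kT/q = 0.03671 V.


Step 1: D = mu * (kT/q)
Step 2: D = 1478 * 0.03671
Step 3: D = 54.26 cm^2/s

54.26
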